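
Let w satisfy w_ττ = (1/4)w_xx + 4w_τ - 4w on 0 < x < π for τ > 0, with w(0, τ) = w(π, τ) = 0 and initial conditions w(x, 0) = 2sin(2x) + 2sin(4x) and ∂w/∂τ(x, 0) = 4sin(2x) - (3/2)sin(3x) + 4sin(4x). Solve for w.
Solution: Substitute w = exp(2τ)u.
Then w_τ = exp(2τ)(u_τ + 2u), w_ττ = exp(2τ)(u_ττ + 4u_τ + 4u), w_xx = exp(2τ)u_xx; substituting and dividing by exp(2τ), the lower-order terms cancel: u_ττ = (1/4)u_xx (standard wave equation).
Data for u: u(x,0) = w(x,0) = 2sin(2x) + 2sin(4x); u_τ(x,0) = w_τ(x,0) - 2w(x,0) = -(3/2)sin(3x). The boundary conditions carry over: u(0,τ) = u(π,τ) = 0.
Separating variables: u = Σ [A_n cos(ω_n τ) + B_n sin(ω_n τ)] sin(nx), ω_n = n/2. From ICs (B_n = velocity coefficient / ω_n): A_2=2, A_4=2, B_3=-1.
So u(x,τ) = 2sin(2x)cos(τ) - sin(3x)sin(3τ/2) + 2sin(4x)cos(2τ), and w(x,τ) = exp(2τ)u(x,τ).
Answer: w(x, τ) = 2exp(2τ)sin(2x)cos(τ) - exp(2τ)sin(3x)sin(3τ/2) + 2exp(2τ)sin(4x)cos(2τ)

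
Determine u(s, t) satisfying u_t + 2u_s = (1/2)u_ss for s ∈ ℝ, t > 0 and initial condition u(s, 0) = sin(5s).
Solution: Moving frame: η = s - 2t, σ = t, u = w(η,σ), so u_t = w_σ - 2w_η and u_ss = w_ηη.
Hence u_t + 2u_s = w_σ and the PDE becomes the heat equation w_σ = (1/2)w_ηη on η ∈ ℝ.
Initial data: w(η,0) = u(η,0) = sin(5η). Each mode sin(nη) decays as exp(-n²σ/2) on ℝ, so w(η,σ) = Σ c_n exp(-n²σ/2) sin(nη) with c_5=1: w(η,σ) = exp(-25σ/2)sin(5η).
Substituting back: u(s,t) = w(s - 2t, t).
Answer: u(s, t) = exp(-25t/2)sin(5s - 10t)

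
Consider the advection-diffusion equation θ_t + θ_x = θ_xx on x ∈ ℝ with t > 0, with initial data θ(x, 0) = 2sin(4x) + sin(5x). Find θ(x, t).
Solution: Change to a moving frame: let η = x - t, σ = t and write θ(x,t) = u(η,σ).
By the chain rule θ_t = u_σ - u_η, θ_x = u_η, θ_xx = u_ηη.
Then θ_t + θ_x = u_σ: the advection term cancels and the PDE becomes the heat equation u_σ = u_ηη on η ∈ ℝ.
Initial data: u(η,0) = θ(η,0) = 2sin(4η) + sin(5η).
On η ∈ ℝ each mode satisfies (sin(nη))″ = -n² sin(nη), so exp(-n²σ) sin(nη) solves the heat equation; by superposition u(η,σ) = Σ c_n exp(-n²σ) sin(nη).
Reading off the coefficients: c_4=2, c_5=1, so u(η,σ) = 2exp(-16σ)sin(4η) + exp(-25σ)sin(5η).
Substituting back η = x - t, σ = t: θ(x,t) = u(x - t, t).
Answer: θ(x, t) = -2exp(-16t)sin(4t - 4x) - exp(-25t)sin(5t - 5x)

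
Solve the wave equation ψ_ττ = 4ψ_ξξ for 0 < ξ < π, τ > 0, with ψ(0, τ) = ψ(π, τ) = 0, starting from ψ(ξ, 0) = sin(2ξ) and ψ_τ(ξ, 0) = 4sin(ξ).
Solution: Using separation of variables ψ = X(ξ)T(τ):
Eigenfunctions: sin(nξ), n = 1, 2, 3, ...
General solution: ψ(ξ, τ) = Σ [A_n cos(2n τ) + B_n sin(2n τ)] sin(nξ)
From ψ(ξ,0) = sin(2ξ): A_2=1. From ψ_τ(ξ,0) = 4sin(ξ), using ψ_τ(ξ,0) = Σ ω_n B_n sin(nξ) with ω_n = 2n: B_1 = 4/2 = 2.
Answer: ψ(ξ, τ) = 2sin(ξ)sin(2τ) + sin(2ξ)cos(4τ)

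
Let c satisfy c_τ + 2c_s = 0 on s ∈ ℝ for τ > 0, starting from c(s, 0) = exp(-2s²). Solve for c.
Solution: By characteristics (ds/dτ = 2), c(s,τ) = f(s - 2τ) with f = c(·, 0).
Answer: c(s, τ) = exp(-2(s - 2τ)²)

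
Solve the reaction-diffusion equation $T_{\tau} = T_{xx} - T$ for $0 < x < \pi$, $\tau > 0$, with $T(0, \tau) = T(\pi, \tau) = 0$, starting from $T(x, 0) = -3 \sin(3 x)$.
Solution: Substitute $T = e^{-\tau}u$, i.e. $u = e^{\tau}T$.
By the product rule, $T_{\tau} = e^{-\tau}(u_{\tau} - u)$, $T_{xx} = e^{-\tau}u_{xx}$.
Substituting into the PDE and dividing by $e^{-\tau}$: $u_{\tau} - u = u_{xx} - u$.
The lower-order terms cancel, leaving the standard heat equation $u_{\tau} = u_{xx}$.
Initial data for $u$: $u(x,0) = T(x,0) = -3 \sin(3 x)$. The boundary conditions carry over: $u(0,\tau) = u(\pi,\tau) = 0$.
Solve for $u$:
  Using separation of variables $u = X(x)G(\tau)$:
  Eigenfunctions: $\sin(nx)$, $n = 1, 2, 3, \ldots$
  General solution: $u(x, \tau) = \sum c_n \sin(nx) e^{-n^2 \tau}$
  Matching $u(x,0) = -3 \sin(3 x)$ term by term: $c_3=-3$.
Hence $u(x,\tau) = -3 e^{-9 \tau} \sin(3 x)$.
Transform back: $T(x,\tau) = e^{-\tau}u(x,\tau)$.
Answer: $T(x, \tau) = -3 e^{-10 \tau} \sin(3 x)$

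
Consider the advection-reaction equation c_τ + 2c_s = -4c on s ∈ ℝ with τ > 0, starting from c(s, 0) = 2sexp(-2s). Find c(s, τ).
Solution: Substitute c = exp(-2s)u.
Then c_s = exp(-2s)(u_s - 2u), c_τ = exp(-2s)u_τ; substituting and dividing by exp(-2s), the lower-order terms cancel: u_τ + 2u_s = 0 (standard advection equation).
Data for u: u(s,0) = exp(2s)c(s,0) = 2s.
By characteristics (ds/dτ = 2), u(s,τ) = f(s - 2τ) with f = u(·, 0).
So u(s,τ) = 2s - 4τ, and c(s,τ) = exp(-2s)u(s,τ).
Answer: c(s, τ) = 2sexp(-2s) - 4τexp(-2s)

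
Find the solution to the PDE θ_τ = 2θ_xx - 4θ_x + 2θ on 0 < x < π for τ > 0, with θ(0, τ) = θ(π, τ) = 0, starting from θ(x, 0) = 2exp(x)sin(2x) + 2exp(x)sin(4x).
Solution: Substitute θ = exp(x)u, i.e. u = exp(-x)θ.
By the product rule, θ_x = exp(x)(u_x + u), θ_xx = exp(x)(u_xx + 2u_x + u), θ_τ = exp(x)u_τ.
Substituting into the PDE and dividing by exp(x): u_τ = 2(u_xx + 2u_x + u) - 4(u_x + u) + 2u.
The lower-order terms cancel, leaving the standard heat equation u_τ = 2u_xx.
Initial data for u: u(x,0) = exp(-x)θ(x,0) = 2sin(2x) + 2sin(4x). The boundary conditions carry over: u(0,τ) = u(π,τ) = 0.
Solve for u:
  Using separation of variables u = X(x)G(τ):
  Eigenfunctions: sin(nx), n = 1, 2, 3, ...
  General solution: u(x, τ) = Σ c_n sin(nx) exp(-2n² τ)
  Matching u(x,0) = 2sin(2x) + 2sin(4x) term by term: c_2=2, c_4=2.
Hence u(x,τ) = 2exp(-8τ)sin(2x) + 2exp(-32τ)sin(4x).
Transform back: θ(x,τ) = exp(x)u(x,τ).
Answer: θ(x, τ) = 2exp(x)exp(-8τ)sin(2x) + 2exp(x)exp(-32τ)sin(4x)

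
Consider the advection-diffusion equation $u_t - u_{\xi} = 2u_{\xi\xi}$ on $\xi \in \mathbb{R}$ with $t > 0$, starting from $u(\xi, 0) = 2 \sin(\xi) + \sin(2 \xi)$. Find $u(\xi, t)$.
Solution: Change to a moving frame: let $\eta = \xi + t$, $\sigma = t$ and write $u(\xi,t) = w(\eta,\sigma)$.
By the chain rule $u_t = w_{\sigma} + w_{\eta}$, $u_{\xi} = w_{\eta}$, $u_{\xi\xi} = w_{\eta\eta}$.
Then $u_t - u_{\xi} = w_{\sigma}$: the advection term cancels and the PDE becomes the heat equation $w_{\sigma} = 2w_{\eta\eta}$ on $\eta \in \mathbb{R}$.
Initial data: $w(\eta,0) = u(\eta,0) = 2 \sin(\eta) + \sin(2 \eta)$.
On $\eta \in \mathbb{R}$ each mode satisfies $(\sin(n\eta))'' = -n^2 \sin(n\eta)$, so $e^{-2n^2\sigma} \sin(n\eta)$ solves the heat equation; by superposition $w(\eta,\sigma) = \sum c_n e^{-2n^2\sigma} \sin(n\eta)$.
Reading off the coefficients: $c_1=2, c_2=1$, so $w(\eta,\sigma) = 2 e^{-2 \sigma} \sin(\eta) + e^{-8 \sigma} \sin(2 \eta)$.
Substituting back $\eta = \xi + t$, $\sigma = t$: $u(\xi,t) = w(\xi + t, t)$.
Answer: $u(\xi, t) = 2 e^{-2 t} \sin(\xi + t) + e^{-8 t} \sin(2 \xi + 2 t)$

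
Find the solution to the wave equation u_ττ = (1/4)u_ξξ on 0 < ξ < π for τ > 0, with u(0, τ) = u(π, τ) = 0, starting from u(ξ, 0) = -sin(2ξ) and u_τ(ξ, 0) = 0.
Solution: Separating variables: u = Σ [A_n cos(ω_n τ) + B_n sin(ω_n τ)] sin(nξ), ω_n = n/2. From ICs: A_2=-1.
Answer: u(ξ, τ) = -sin(2ξ)cos(τ)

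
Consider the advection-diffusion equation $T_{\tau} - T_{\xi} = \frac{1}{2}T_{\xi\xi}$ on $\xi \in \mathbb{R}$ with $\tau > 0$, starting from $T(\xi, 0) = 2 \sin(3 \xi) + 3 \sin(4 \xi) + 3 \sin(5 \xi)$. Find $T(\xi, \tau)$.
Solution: Moving frame: $\eta = \xi + \tau$, $\sigma = \tau$, $T = u(\eta,\sigma)$, so $T_{\tau} = u_{\sigma} + u_{\eta}$ and $T_{\xi\xi} = u_{\eta\eta}$.
Hence $T_{\tau} - T_{\xi} = u_{\sigma}$ and the PDE becomes the heat equation $u_{\sigma} = \frac{1}{2}u_{\eta\eta}$ on $\eta \in \mathbb{R}$.
Initial data: $u(\eta,0) = T(\eta,0) = 2 \sin(3 \eta) + 3 \sin(4 \eta) + 3 \sin(5 \eta)$. Each mode $\sin(n\eta)$ decays as $e^{-n^2\sigma/2}$ on $\mathbb{R}$, so $u(\eta,\sigma) = \sum c_n e^{-n^2\sigma/2} \sin(n\eta)$ with $c_3=2, c_4=3, c_5=3$: $u(\eta,\sigma) = 3 e^{-8 \sigma} \sin(4 \eta) + 2 e^{-9 \sigma/2} \sin(3 \eta) + 3 e^{-25 \sigma/2} \sin(5 \eta)$.
Substituting back: $T(\xi,\tau) = u(\xi + \tau, \tau)$.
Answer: $T(\xi, \tau) = 3 e^{-8 \tau} \sin(4 \tau + 4 \xi) + 2 e^{-9 \tau/2} \sin(3 \tau + 3 \xi) + 3 e^{-25 \tau/2} \sin(5 \tau + 5 \xi)$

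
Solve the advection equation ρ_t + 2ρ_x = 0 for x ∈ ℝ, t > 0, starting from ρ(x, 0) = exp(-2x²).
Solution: By characteristics (dx/dt = 2), ρ(x,t) = f(x - 2t) with f = ρ(·, 0).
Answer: ρ(x, t) = exp(-2(-2t + x)²)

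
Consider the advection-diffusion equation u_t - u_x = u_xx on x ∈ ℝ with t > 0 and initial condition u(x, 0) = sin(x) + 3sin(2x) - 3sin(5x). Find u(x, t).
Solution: Change to a moving frame: let η = x + t, σ = t and write u(x,t) = w(η,σ).
By the chain rule u_t = w_σ + w_η, u_x = w_η, u_xx = w_ηη.
Then u_t - u_x = w_σ: the advection term cancels and the PDE becomes the heat equation w_σ = w_ηη on η ∈ ℝ.
Initial data: w(η,0) = u(η,0) = sin(η) + 3sin(2η) - 3sin(5η).
On η ∈ ℝ each mode satisfies (sin(nη))″ = -n² sin(nη), so exp(-n²σ) sin(nη) solves the heat equation; by superposition w(η,σ) = Σ c_n exp(-n²σ) sin(nη).
Reading off the coefficients: c_1=1, c_2=3, c_5=-3, so w(η,σ) = exp(-σ)sin(η) + 3exp(-4σ)sin(2η) - 3exp(-25σ)sin(5η).
Substituting back η = x + t, σ = t: u(x,t) = w(x + t, t).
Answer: u(x, t) = exp(-t)sin(t + x) + 3exp(-4t)sin(2t + 2x) - 3exp(-25t)sin(5t + 5x)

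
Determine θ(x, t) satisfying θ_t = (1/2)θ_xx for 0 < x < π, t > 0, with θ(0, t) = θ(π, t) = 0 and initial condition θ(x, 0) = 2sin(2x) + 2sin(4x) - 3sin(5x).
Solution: Using separation of variables θ = X(x)G(t):
Eigenfunctions: sin(nx), n = 1, 2, 3, ...
General solution: θ(x, t) = Σ c_n sin(nx) exp(-n² t/2)
Matching θ(x,0) = 2sin(2x) + 2sin(4x) - 3sin(5x) term by term: c_2=2, c_4=2, c_5=-3.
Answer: θ(x, t) = 2exp(-2t)sin(2x) + 2exp(-8t)sin(4x) - 3exp(-25t/2)sin(5x)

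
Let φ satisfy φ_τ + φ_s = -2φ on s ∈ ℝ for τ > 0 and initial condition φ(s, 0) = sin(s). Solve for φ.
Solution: Substitute φ = exp(-2τ)u, i.e. u = exp(2τ)φ.
By the product rule, φ_τ = exp(-2τ)(u_τ - 2u), φ_s = exp(-2τ)u_s.
Substituting into the PDE and dividing by exp(-2τ): u_τ - 2u + u_s = -2u.
The lower-order terms cancel, leaving the standard advection equation u_τ + u_s = 0.
Initial data for u: u(s,0) = φ(s,0) = sin(s).
Solve for u:
  By method of characteristics (waves move right with speed 1):
  Along characteristics s - τ = const, u is constant, so u(s,τ) = f(s - τ) with f = u(·, 0).
Hence u(s,τ) = sin(s - τ).
Transform back: φ(s,τ) = exp(-2τ)u(s,τ).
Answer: φ(s, τ) = exp(-2τ)sin(s - τ)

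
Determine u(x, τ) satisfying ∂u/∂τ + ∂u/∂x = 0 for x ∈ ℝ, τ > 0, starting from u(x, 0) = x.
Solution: By characteristics (dx/dτ = 1), u(x,τ) = f(x - τ) with f = u(·, 0).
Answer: u(x, τ) = x - τ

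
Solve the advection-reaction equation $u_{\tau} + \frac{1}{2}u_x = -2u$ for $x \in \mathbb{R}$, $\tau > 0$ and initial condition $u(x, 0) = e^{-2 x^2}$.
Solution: Substitute $u = e^{-2\tau}w$.
Then $u_{\tau} = e^{-2\tau}(w_{\tau} - 2w)$, $u_x = e^{-2\tau}w_x$; substituting and dividing by $e^{-2\tau}$, the lower-order terms cancel: $w_{\tau} + \frac{1}{2}w_x = 0$ (standard advection equation).
Data for $w$: $w(x,0) = u(x,0) = e^{-2 x^2}$.
By characteristics ($dx/d\tau = 1/2$), $w(x,\tau) = f(x - \frac{1}{2}\tau)$ with $f = w( \cdot , 0)$.
So $w(x,\tau) = e^{-2 (x - \tau/2)^2}$, and $u(x,\tau) = e^{-2\tau}w(x,\tau)$.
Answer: $u(x, \tau) = e^{-2 \tau} e^{-2 (-\tau/2 + x)^2}$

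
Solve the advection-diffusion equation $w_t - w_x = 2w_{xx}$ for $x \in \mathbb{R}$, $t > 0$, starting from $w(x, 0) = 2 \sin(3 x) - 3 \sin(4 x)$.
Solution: Change to a moving frame: let $\eta = x + t$, $\sigma = t$ and write $w(x,t) = u(\eta,\sigma)$.
By the chain rule $w_t = u_{\sigma} + u_{\eta}$, $w_x = u_{\eta}$, $w_{xx} = u_{\eta\eta}$.
Then $w_t - w_x = u_{\sigma}$: the advection term cancels and the PDE becomes the heat equation $u_{\sigma} = 2u_{\eta\eta}$ on $\eta \in \mathbb{R}$.
Initial data: $u(\eta,0) = w(\eta,0) = 2 \sin(3 \eta) - 3 \sin(4 \eta)$.
On $\eta \in \mathbb{R}$ each mode satisfies $(\sin(n\eta))'' = -n^2 \sin(n\eta)$, so $e^{-2n^2\sigma} \sin(n\eta)$ solves the heat equation; by superposition $u(\eta,\sigma) = \sum c_n e^{-2n^2\sigma} \sin(n\eta)$.
Reading off the coefficients: $c_3=2, c_4=-3$, so $u(\eta,\sigma) = 2 e^{-18 \sigma} \sin(3 \eta) - 3 e^{-32 \sigma} \sin(4 \eta)$.
Substituting back $\eta = x + t$, $\sigma = t$: $w(x,t) = u(x + t, t)$.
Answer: $w(x, t) = 2 e^{-18 t} \sin(3 t + 3 x) - 3 e^{-32 t} \sin(4 t + 4 x)$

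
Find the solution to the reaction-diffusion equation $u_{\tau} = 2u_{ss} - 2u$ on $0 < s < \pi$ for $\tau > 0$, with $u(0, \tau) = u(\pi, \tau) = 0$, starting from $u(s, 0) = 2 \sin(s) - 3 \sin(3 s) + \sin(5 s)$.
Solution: Substitute $u = e^{-2\tau}w$, i.e. $w = e^{2\tau}u$.
By the product rule, $u_{\tau} = e^{-2\tau}(w_{\tau} - 2w)$, $u_{ss} = e^{-2\tau}w_{ss}$.
Substituting into the PDE and dividing by $e^{-2\tau}$: $w_{\tau} - 2w = 2w_{ss} - 2w$.
The lower-order terms cancel, leaving the standard heat equation $w_{\tau} = 2w_{ss}$.
Initial data for $w$: $w(s,0) = u(s,0) = 2 \sin(s) - 3 \sin(3 s) + \sin(5 s)$. The boundary conditions carry over: $w(0,\tau) = w(\pi,\tau) = 0$.
Solve for $w$:
  Using separation of variables $w = X(s)T(\tau)$:
  Eigenfunctions: $\sin(ns)$, $n = 1, 2, 3, \ldots$
  General solution: $w(s, \tau) = \sum c_n \sin(ns) e^{-2n^2 \tau}$
  Matching $w(s,0) = 2 \sin(s) - 3 \sin(3 s) + \sin(5 s)$ term by term: $c_1=2, c_3=-3, c_5=1$.
Hence $w(s,\tau) = 2 e^{-2 \tau} \sin(s) - 3 e^{-18 \tau} \sin(3 s) + e^{-50 \tau} \sin(5 s)$.
Transform back: $u(s,\tau) = e^{-2\tau}w(s,\tau)$.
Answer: $u(s, \tau) = 2 e^{-4 \tau} \sin(s) - 3 e^{-20 \tau} \sin(3 s) + e^{-52 \tau} \sin(5 s)$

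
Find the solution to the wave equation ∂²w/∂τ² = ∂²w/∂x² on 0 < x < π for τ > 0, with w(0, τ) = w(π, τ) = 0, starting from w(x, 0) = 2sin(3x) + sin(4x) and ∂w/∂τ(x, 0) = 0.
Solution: Separating variables: w = Σ [A_n cos(ω_n τ) + B_n sin(ω_n τ)] sin(nx), ω_n = n. From ICs: A_3=2, A_4=1.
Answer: w(x, τ) = 2sin(3x)cos(3τ) + sin(4x)cos(4τ)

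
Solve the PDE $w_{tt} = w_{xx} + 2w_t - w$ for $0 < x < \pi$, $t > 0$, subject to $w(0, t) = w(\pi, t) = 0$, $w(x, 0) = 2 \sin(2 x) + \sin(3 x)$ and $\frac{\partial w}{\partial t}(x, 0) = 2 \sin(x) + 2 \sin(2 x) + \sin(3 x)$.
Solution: Substitute $w = e^{t}u$.
Then $w_t = e^{t}(u_t + u)$, $w_{tt} = e^{t}(u_{tt} + 2u_t + u)$, $w_{xx} = e^{t}u_{xx}$; substituting and dividing by $e^{t}$, the lower-order terms cancel: $u_{tt} = u_{xx}$ (standard wave equation).
Data for $u$: $u(x,0) = w(x,0) = 2 \sin(2 x) + \sin(3 x)$; $u_t(x,0) = w_t(x,0) - w(x,0) = 2 \sin(x)$. The boundary conditions carry over: $u(0,t) = u(\pi,t) = 0$.
Separating variables: $u = \sum [A_n \cos(\omega_n t) + B_n \sin(\omega_n t)] \sin(nx)$, $\omega_n = n$. From ICs ($B_n$ = velocity coefficient / $\omega_n$): $A_2=2, A_3=1, B_1=2$.
So $u(x,t) = 2 \sin(t) \sin(x) + 2 \sin(2 x) \cos(2 t) + \sin(3 x) \cos(3 t)$, and $w(x,t) = e^{t}u(x,t)$.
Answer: $w(x, t) = 2 e^{t} \sin(t) \sin(x) + 2 e^{t} \sin(2 x) \cos(2 t) + e^{t} \sin(3 x) \cos(3 t)$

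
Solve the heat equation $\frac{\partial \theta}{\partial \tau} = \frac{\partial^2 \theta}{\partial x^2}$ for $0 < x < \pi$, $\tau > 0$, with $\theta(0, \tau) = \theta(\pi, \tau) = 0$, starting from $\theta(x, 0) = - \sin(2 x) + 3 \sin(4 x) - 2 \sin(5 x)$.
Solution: Using separation of variables $\theta = X(x)G(\tau)$:
Eigenfunctions: $\sin(nx)$, $n = 1, 2, 3, \ldots$
General solution: $\theta(x, \tau) = \sum c_n \sin(nx) e^{-n^2 \tau}$
Matching $\theta(x,0) = - \sin(2 x) + 3 \sin(4 x) - 2 \sin(5 x)$ term by term: $c_2=-1, c_4=3, c_5=-2$.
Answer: $\theta(x, \tau) = - e^{-4 \tau} \sin(2 x) + 3 e^{-16 \tau} \sin(4 x) - 2 e^{-25 \tau} \sin(5 x)$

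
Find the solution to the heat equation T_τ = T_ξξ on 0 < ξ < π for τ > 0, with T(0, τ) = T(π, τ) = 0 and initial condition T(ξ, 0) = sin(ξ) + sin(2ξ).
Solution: Using separation of variables T = X(ξ)G(τ):
Eigenfunctions: sin(nξ), n = 1, 2, 3, ...
General solution: T(ξ, τ) = Σ c_n sin(nξ) exp(-n² τ)
Matching T(ξ,0) = sin(ξ) + sin(2ξ) term by term: c_1=1, c_2=1.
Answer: T(ξ, τ) = exp(-τ)sin(ξ) + exp(-4τ)sin(2ξ)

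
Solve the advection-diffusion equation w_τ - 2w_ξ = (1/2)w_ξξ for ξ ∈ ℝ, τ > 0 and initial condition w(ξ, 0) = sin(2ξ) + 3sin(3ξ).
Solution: Change to a moving frame: let η = ξ + 2τ, σ = τ and write w(ξ,τ) = u(η,σ).
By the chain rule w_τ = u_σ + 2u_η, w_ξ = u_η, w_ξξ = u_ηη.
Then w_τ - 2w_ξ = u_σ: the advection term cancels and the PDE becomes the heat equation u_σ = (1/2)u_ηη on η ∈ ℝ.
Initial data: u(η,0) = w(η,0) = sin(2η) + 3sin(3η).
On η ∈ ℝ each mode satisfies (sin(nη))″ = -n² sin(nη), so exp(-n²σ/2) sin(nη) solves the heat equation; by superposition u(η,σ) = Σ c_n exp(-n²σ/2) sin(nη).
Reading off the coefficients: c_2=1, c_3=3, so u(η,σ) = exp(-2σ)sin(2η) + 3exp(-9σ/2)sin(3η).
Substituting back η = ξ + 2τ, σ = τ: w(ξ,τ) = u(ξ + 2τ, τ).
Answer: w(ξ, τ) = exp(-2τ)sin(2ξ + 4τ) + 3exp(-9τ/2)sin(3ξ + 6τ)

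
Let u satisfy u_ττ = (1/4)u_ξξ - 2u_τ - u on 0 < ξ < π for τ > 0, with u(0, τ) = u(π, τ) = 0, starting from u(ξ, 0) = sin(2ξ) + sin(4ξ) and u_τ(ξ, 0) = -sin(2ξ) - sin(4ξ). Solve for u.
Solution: Substitute u = exp(-τ)w, i.e. w = exp(τ)u.
By the product rule, u_τ = exp(-τ)(w_τ - w), u_ττ = exp(-τ)(w_ττ - 2w_τ + w), u_ξξ = exp(-τ)w_ξξ.
Substituting into the PDE and dividing by exp(-τ): w_ττ - 2w_τ + w = (1/4)w_ξξ - 2(w_τ - w) - w.
The lower-order terms cancel, leaving the standard wave equation w_ττ = (1/4)w_ξξ.
Initial data for w: w(ξ,0) = u(ξ,0) = sin(2ξ) + sin(4ξ); w_τ(ξ,0) = u_τ(ξ,0) + u(ξ,0) = 0. The boundary conditions carry over: w(0,τ) = w(π,τ) = 0.
Solve for w:
  Using separation of variables w = X(ξ)T(τ):
  Eigenfunctions: sin(nξ), n = 1, 2, 3, ...
  General solution: w(ξ, τ) = Σ [A_n cos(n τ/2) + B_n sin(n τ/2)] sin(nξ)
  From w(ξ,0) = sin(2ξ) + sin(4ξ): A_2=1, A_4=1. From w_τ(ξ,0) = 0: all B_n = 0.
Hence w(ξ,τ) = sin(2ξ)cos(τ) + sin(4ξ)cos(2τ).
Transform back: u(ξ,τ) = exp(-τ)w(ξ,τ).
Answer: u(ξ, τ) = exp(-τ)sin(2ξ)cos(τ) + exp(-τ)sin(4ξ)cos(2τ)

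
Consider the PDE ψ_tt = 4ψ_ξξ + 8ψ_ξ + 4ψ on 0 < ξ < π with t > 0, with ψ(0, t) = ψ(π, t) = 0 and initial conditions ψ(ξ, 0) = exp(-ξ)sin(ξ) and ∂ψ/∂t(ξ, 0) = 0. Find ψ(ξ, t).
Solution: Substitute ψ = exp(-ξ)u, i.e. u = exp(ξ)ψ.
By the product rule, ψ_ξ = exp(-ξ)(u_ξ - u), ψ_ξξ = exp(-ξ)(u_ξξ - 2u_ξ + u), ψ_tt = exp(-ξ)u_tt.
Substituting into the PDE and dividing by exp(-ξ): u_tt = 4(u_ξξ - 2u_ξ + u) + 8(u_ξ - u) + 4u.
The lower-order terms cancel, leaving the standard wave equation u_tt = 4u_ξξ.
Initial data for u: u(ξ,0) = exp(ξ)ψ(ξ,0) = sin(ξ); u_t(ξ,0) = exp(ξ)ψ_t(ξ,0) = 0. The boundary conditions carry over: u(0,t) = u(π,t) = 0.
Solve for u:
  Using separation of variables u = X(ξ)T(t):
  Eigenfunctions: sin(nξ), n = 1, 2, 3, ...
  General solution: u(ξ, t) = Σ [A_n cos(2n t) + B_n sin(2n t)] sin(nξ)
  From u(ξ,0) = sin(ξ): A_1=1. From u_t(ξ,0) = 0: all B_n = 0.
Hence u(ξ,t) = sin(ξ)cos(2t).
Transform back: ψ(ξ,t) = exp(-ξ)u(ξ,t).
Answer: ψ(ξ, t) = exp(-ξ)sin(ξ)cos(2t)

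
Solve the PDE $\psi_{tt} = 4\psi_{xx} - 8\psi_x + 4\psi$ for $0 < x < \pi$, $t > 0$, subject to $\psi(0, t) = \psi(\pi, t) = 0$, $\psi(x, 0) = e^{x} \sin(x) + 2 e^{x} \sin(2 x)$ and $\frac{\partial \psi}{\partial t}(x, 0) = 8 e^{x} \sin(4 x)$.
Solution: Substitute $\psi = e^{x}u$.
Then $\psi_x = e^{x}(u_x + u)$, $\psi_{xx} = e^{x}(u_{xx} + 2u_x + u)$, $\psi_{tt} = e^{x}u_{tt}$; substituting and dividing by $e^{x}$, the lower-order terms cancel: $u_{tt} = 4u_{xx}$ (standard wave equation).
Data for $u$: $u(x,0) = e^{-x}\psi(x,0) = \sin(x) + 2 \sin(2 x)$; $u_t(x,0) = e^{-x}\psi_t(x,0) = 8 \sin(4 x)$. The boundary conditions carry over: $u(0,t) = u(\pi,t) = 0$.
Separating variables: $u = \sum [A_n \cos(\omega_n t) + B_n \sin(\omega_n t)] \sin(nx)$, $\omega_n = 2n$. From ICs ($B_n$ = velocity coefficient / $\omega_n$): $A_1=1, A_2=2, B_4=1$.
So $u(x,t) = \sin(8 t) \sin(4 x) + \sin(x) \cos(2 t) + 2 \sin(2 x) \cos(4 t)$, and $\psi(x,t) = e^{x}u(x,t)$.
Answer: $\psi(x, t) = e^{x} \sin(8 t) \sin(4 x) + e^{x} \sin(x) \cos(2 t) + 2 e^{x} \sin(2 x) \cos(4 t)$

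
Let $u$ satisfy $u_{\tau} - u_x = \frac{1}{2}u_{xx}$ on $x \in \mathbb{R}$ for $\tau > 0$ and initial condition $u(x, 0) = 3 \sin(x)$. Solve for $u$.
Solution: Change to a moving frame: let $\eta = x + \tau$, $\sigma = \tau$ and write $u(x,\tau) = w(\eta,\sigma)$.
By the chain rule $u_{\tau} = w_{\sigma} + w_{\eta}$, $u_x = w_{\eta}$, $u_{xx} = w_{\eta\eta}$.
Then $u_{\tau} - u_x = w_{\sigma}$: the advection term cancels and the PDE becomes the heat equation $w_{\sigma} = \frac{1}{2}w_{\eta\eta}$ on $\eta \in \mathbb{R}$.
Initial data: $w(\eta,0) = u(\eta,0) = 3 \sin(\eta)$.
On $\eta \in \mathbb{R}$ each mode satisfies $(\sin(n\eta))'' = -n^2 \sin(n\eta)$, so $e^{-n^2\sigma/2} \sin(n\eta)$ solves the heat equation; by superposition $w(\eta,\sigma) = \sum c_n e^{-n^2\sigma/2} \sin(n\eta)$.
Reading off the coefficients: $c_1=3$, so $w(\eta,\sigma) = 3 e^{-\sigma/2} \sin(\eta)$.
Substituting back $\eta = x + \tau$, $\sigma = \tau$: $u(x,\tau) = w(x + \tau, \tau)$.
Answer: $u(x, \tau) = 3 e^{-\tau/2} \sin(\tau + x)$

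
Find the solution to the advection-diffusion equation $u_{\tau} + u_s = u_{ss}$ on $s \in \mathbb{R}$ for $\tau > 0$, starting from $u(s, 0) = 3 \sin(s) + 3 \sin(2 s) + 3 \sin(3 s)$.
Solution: Change to a moving frame: let $\eta = s - \tau$, $\sigma = \tau$ and write $u(s,\tau) = w(\eta,\sigma)$.
By the chain rule $u_{\tau} = w_{\sigma} - w_{\eta}$, $u_s = w_{\eta}$, $u_{ss} = w_{\eta\eta}$.
Then $u_{\tau} + u_s = w_{\sigma}$: the advection term cancels and the PDE becomes the heat equation $w_{\sigma} = w_{\eta\eta}$ on $\eta \in \mathbb{R}$.
Initial data: $w(\eta,0) = u(\eta,0) = 3 \sin(\eta) + 3 \sin(2 \eta) + 3 \sin(3 \eta)$.
On $\eta \in \mathbb{R}$ each mode satisfies $(\sin(n\eta))'' = -n^2 \sin(n\eta)$, so $e^{-n^2\sigma} \sin(n\eta)$ solves the heat equation; by superposition $w(\eta,\sigma) = \sum c_n e^{-n^2\sigma} \sin(n\eta)$.
Reading off the coefficients: $c_1=3, c_2=3, c_3=3$, so $w(\eta,\sigma) = 3 e^{-\sigma} \sin(\eta) + 3 e^{-4 \sigma} \sin(2 \eta) + 3 e^{-9 \sigma} \sin(3 \eta)$.
Substituting back $\eta = s - \tau$, $\sigma = \tau$: $u(s,\tau) = w(s - \tau, \tau)$.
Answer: $u(s, \tau) = -3 e^{-\tau} \sin(\tau - s) - 3 e^{-4 \tau} \sin(2 \tau - 2 s) - 3 e^{-9 \tau} \sin(3 \tau - 3 s)$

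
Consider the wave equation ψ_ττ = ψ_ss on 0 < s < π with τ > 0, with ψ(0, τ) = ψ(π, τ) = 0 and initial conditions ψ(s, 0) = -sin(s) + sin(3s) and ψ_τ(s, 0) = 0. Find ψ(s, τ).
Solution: Using separation of variables ψ = X(s)T(τ):
Eigenfunctions: sin(ns), n = 1, 2, 3, ...
General solution: ψ(s, τ) = Σ [A_n cos(n τ) + B_n sin(n τ)] sin(ns)
From ψ(s,0) = -sin(s) + sin(3s): A_1=-1, A_3=1. From ψ_τ(s,0) = 0: all B_n = 0.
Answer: ψ(s, τ) = -sin(s)cos(τ) + sin(3s)cos(3τ)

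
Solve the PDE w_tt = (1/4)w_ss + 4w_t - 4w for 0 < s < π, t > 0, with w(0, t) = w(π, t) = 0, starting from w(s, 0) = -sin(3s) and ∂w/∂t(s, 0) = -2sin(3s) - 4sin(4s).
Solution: Substitute w = exp(2t)u.
Then w_t = exp(2t)(u_t + 2u), w_tt = exp(2t)(u_tt + 4u_t + 4u), w_ss = exp(2t)u_ss; substituting and dividing by exp(2t), the lower-order terms cancel: u_tt = (1/4)u_ss (standard wave equation).
Data for u: u(s,0) = w(s,0) = -sin(3s); u_t(s,0) = w_t(s,0) - 2w(s,0) = -4sin(4s). The boundary conditions carry over: u(0,t) = u(π,t) = 0.
Separating variables: u = Σ [A_n cos(ω_n t) + B_n sin(ω_n t)] sin(ns), ω_n = n/2. From ICs (B_n = velocity coefficient / ω_n): A_3=-1, B_4=-2.
So u(s,t) = -sin(3s)cos(3t/2) - 2sin(4s)sin(2t), and w(s,t) = exp(2t)u(s,t).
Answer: w(s, t) = -exp(2t)sin(3s)cos(3t/2) - 2exp(2t)sin(4s)sin(2t)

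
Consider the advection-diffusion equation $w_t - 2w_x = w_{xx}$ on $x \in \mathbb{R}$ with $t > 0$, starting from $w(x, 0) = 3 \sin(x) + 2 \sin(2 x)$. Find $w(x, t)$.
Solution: Change to a moving frame: let $\eta = x + 2t$, $\sigma = t$ and write $w(x,t) = u(\eta,\sigma)$.
By the chain rule $w_t = u_{\sigma} + 2u_{\eta}$, $w_x = u_{\eta}$, $w_{xx} = u_{\eta\eta}$.
Then $w_t - 2w_x = u_{\sigma}$: the advection term cancels and the PDE becomes the heat equation $u_{\sigma} = u_{\eta\eta}$ on $\eta \in \mathbb{R}$.
Initial data: $u(\eta,0) = w(\eta,0) = 3 \sin(\eta) + 2 \sin(2 \eta)$.
On $\eta \in \mathbb{R}$ each mode satisfies $(\sin(n\eta))'' = -n^2 \sin(n\eta)$, so $e^{-n^2\sigma} \sin(n\eta)$ solves the heat equation; by superposition $u(\eta,\sigma) = \sum c_n e^{-n^2\sigma} \sin(n\eta)$.
Reading off the coefficients: $c_1=3, c_2=2$, so $u(\eta,\sigma) = 3 e^{-\sigma} \sin(\eta) + 2 e^{-4 \sigma} \sin(2 \eta)$.
Substituting back $\eta = x + 2t$, $\sigma = t$: $w(x,t) = u(x + 2t, t)$.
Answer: $w(x, t) = 3 e^{-t} \sin(2 t + x) + 2 e^{-4 t} \sin(4 t + 2 x)$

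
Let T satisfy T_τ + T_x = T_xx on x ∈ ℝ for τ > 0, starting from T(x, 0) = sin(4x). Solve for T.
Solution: Moving frame: η = x - τ, σ = τ, T = u(η,σ), so T_τ = u_σ - u_η and T_xx = u_ηη.
Hence T_τ + T_x = u_σ and the PDE becomes the heat equation u_σ = u_ηη on η ∈ ℝ.
Initial data: u(η,0) = T(η,0) = sin(4η). Each mode sin(nη) decays as exp(-n²σ) on ℝ, so u(η,σ) = Σ c_n exp(-n²σ) sin(nη) with c_4=1: u(η,σ) = exp(-16σ)sin(4η).
Substituting back: T(x,τ) = u(x - τ, τ).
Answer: T(x, τ) = exp(-16τ)sin(4x - 4τ)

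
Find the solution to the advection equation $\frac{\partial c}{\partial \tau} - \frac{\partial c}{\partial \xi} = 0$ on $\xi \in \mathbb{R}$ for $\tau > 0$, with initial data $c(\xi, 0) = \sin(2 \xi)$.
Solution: By method of characteristics (waves move left with speed 1):
Along characteristics $\xi + \tau =$ const, $c$ is constant, so $c(\xi,\tau) = f(\xi + \tau)$ with $f = c( \cdot , 0)$.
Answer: $c(\xi, \tau) = \sin(2 \tau + 2 \xi)$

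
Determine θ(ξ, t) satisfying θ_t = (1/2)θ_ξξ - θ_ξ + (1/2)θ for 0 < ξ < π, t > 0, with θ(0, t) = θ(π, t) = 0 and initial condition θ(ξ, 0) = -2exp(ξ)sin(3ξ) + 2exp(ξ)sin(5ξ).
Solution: Substitute θ = exp(ξ)u.
Then θ_ξ = exp(ξ)(u_ξ + u), θ_ξξ = exp(ξ)(u_ξξ + 2u_ξ + u), θ_t = exp(ξ)u_t; substituting and dividing by exp(ξ), the lower-order terms cancel: u_t = (1/2)u_ξξ (standard heat equation).
Data for u: u(ξ,0) = exp(-ξ)θ(ξ,0) = -2sin(3ξ) + 2sin(5ξ). The boundary conditions carry over: u(0,t) = u(π,t) = 0.
Separating variables: u = Σ c_n exp(-n²t/2) sin(nξ). From u(ξ,0) = -2sin(3ξ) + 2sin(5ξ): c_3=-2, c_5=2.
So u(ξ,t) = -2exp(-9t/2)sin(3ξ) + 2exp(-25t/2)sin(5ξ), and θ(ξ,t) = exp(ξ)u(ξ,t).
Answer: θ(ξ, t) = -2exp(-9t/2)exp(ξ)sin(3ξ) + 2exp(-25t/2)exp(ξ)sin(5ξ)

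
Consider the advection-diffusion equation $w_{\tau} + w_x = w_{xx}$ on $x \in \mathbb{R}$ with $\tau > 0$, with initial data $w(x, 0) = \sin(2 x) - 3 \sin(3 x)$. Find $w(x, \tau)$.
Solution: Change to a moving frame: let $\eta = x - \tau$, $\sigma = \tau$ and write $w(x,\tau) = u(\eta,\sigma)$.
By the chain rule $w_{\tau} = u_{\sigma} - u_{\eta}$, $w_x = u_{\eta}$, $w_{xx} = u_{\eta\eta}$.
Then $w_{\tau} + w_x = u_{\sigma}$: the advection term cancels and the PDE becomes the heat equation $u_{\sigma} = u_{\eta\eta}$ on $\eta \in \mathbb{R}$.
Initial data: $u(\eta,0) = w(\eta,0) = \sin(2 \eta) - 3 \sin(3 \eta)$.
On $\eta \in \mathbb{R}$ each mode satisfies $(\sin(n\eta))'' = -n^2 \sin(n\eta)$, so $e^{-n^2\sigma} \sin(n\eta)$ solves the heat equation; by superposition $u(\eta,\sigma) = \sum c_n e^{-n^2\sigma} \sin(n\eta)$.
Reading off the coefficients: $c_2=1, c_3=-3$, so $u(\eta,\sigma) = e^{-4 \sigma} \sin(2 \eta) - 3 e^{-9 \sigma} \sin(3 \eta)$.
Substituting back $\eta = x - \tau$, $\sigma = \tau$: $w(x,\tau) = u(x - \tau, \tau)$.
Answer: $w(x, \tau) = - e^{-4 \tau} \sin(2 \tau - 2 x) + 3 e^{-9 \tau} \sin(3 \tau - 3 x)$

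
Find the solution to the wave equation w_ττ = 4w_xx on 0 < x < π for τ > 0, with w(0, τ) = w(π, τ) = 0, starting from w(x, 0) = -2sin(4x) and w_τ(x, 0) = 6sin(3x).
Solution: Separating variables: w = Σ [A_n cos(ω_n τ) + B_n sin(ω_n τ)] sin(nx), ω_n = 2n. From ICs (B_n = velocity coefficient / ω_n): A_4=-2, B_3=1.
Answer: w(x, τ) = sin(3x)sin(6τ) - 2sin(4x)cos(8τ)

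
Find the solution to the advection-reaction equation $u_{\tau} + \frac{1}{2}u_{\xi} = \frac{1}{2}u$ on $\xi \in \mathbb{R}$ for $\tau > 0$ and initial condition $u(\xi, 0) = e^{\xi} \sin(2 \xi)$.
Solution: Substitute $u = e^{\xi}w$.
Then $u_{\xi} = e^{\xi}(w_{\xi} + w)$, $u_{\tau} = e^{\xi}w_{\tau}$; substituting and dividing by $e^{\xi}$, the lower-order terms cancel: $w_{\tau} + \frac{1}{2}w_{\xi} = 0$ (standard advection equation).
Data for $w$: $w(\xi,0) = e^{-\xi}u(\xi,0) = \sin(2 \xi)$.
By characteristics ($d\xi/d\tau = 1/2$), $w(\xi,\tau) = f(\xi - \frac{1}{2}\tau)$ with $f = w( \cdot , 0)$.
So $w(\xi,\tau) = \sin(2 \xi - \tau)$, and $u(\xi,\tau) = e^{\xi}w(\xi,\tau)$.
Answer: $u(\xi, \tau) = - e^{\xi} \sin(\tau - 2 \xi)$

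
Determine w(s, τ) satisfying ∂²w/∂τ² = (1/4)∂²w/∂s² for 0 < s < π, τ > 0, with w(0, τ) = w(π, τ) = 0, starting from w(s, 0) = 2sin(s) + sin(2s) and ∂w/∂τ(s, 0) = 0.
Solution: Using separation of variables w = X(s)T(τ):
Eigenfunctions: sin(ns), n = 1, 2, 3, ...
General solution: w(s, τ) = Σ [A_n cos(n τ/2) + B_n sin(n τ/2)] sin(ns)
From w(s,0) = 2sin(s) + sin(2s): A_1=2, A_2=1. From w_τ(s,0) = 0: all B_n = 0.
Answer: w(s, τ) = 2sin(s)cos(τ/2) + sin(2s)cos(τ)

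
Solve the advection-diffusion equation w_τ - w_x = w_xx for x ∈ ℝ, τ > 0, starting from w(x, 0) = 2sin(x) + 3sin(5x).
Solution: Change to a moving frame: let η = x + τ, σ = τ and write w(x,τ) = u(η,σ).
By the chain rule w_τ = u_σ + u_η, w_x = u_η, w_xx = u_ηη.
Then w_τ - w_x = u_σ: the advection term cancels and the PDE becomes the heat equation u_σ = u_ηη on η ∈ ℝ.
Initial data: u(η,0) = w(η,0) = 2sin(η) + 3sin(5η).
On η ∈ ℝ each mode satisfies (sin(nη))″ = -n² sin(nη), so exp(-n²σ) sin(nη) solves the heat equation; by superposition u(η,σ) = Σ c_n exp(-n²σ) sin(nη).
Reading off the coefficients: c_1=2, c_5=3, so u(η,σ) = 2exp(-σ)sin(η) + 3exp(-25σ)sin(5η).
Substituting back η = x + τ, σ = τ: w(x,τ) = u(x + τ, τ).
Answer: w(x, τ) = 2exp(-τ)sin(x + τ) + 3exp(-25τ)sin(5x + 5τ)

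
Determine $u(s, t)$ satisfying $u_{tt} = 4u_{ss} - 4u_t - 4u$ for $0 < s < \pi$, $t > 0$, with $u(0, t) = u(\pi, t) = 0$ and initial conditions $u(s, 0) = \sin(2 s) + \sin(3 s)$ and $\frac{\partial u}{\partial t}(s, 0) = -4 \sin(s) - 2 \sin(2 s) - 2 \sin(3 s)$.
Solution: Substitute $u = e^{-2t}w$.
Then $u_t = e^{-2t}(w_t - 2w)$, $u_{tt} = e^{-2t}(w_{tt} - 4w_t + 4w)$, $u_{ss} = e^{-2t}w_{ss}$; substituting and dividing by $e^{-2t}$, the lower-order terms cancel: $w_{tt} = 4w_{ss}$ (standard wave equation).
Data for $w$: $w(s,0) = u(s,0) = \sin(2 s) + \sin(3 s)$; $w_t(s,0) = u_t(s,0) + 2u(s,0) = -4 \sin(s)$. The boundary conditions carry over: $w(0,t) = w(\pi,t) = 0$.
Separating variables: $w = \sum [A_n \cos(\omega_n t) + B_n \sin(\omega_n t)] \sin(ns)$, $\omega_n = 2n$. From ICs ($B_n$ = velocity coefficient / $\omega_n$): $A_2=1, A_3=1, B_1=-2$.
So $w(s,t) = -2 \sin(s) \sin(2 t) + \sin(2 s) \cos(4 t) + \sin(3 s) \cos(6 t)$, and $u(s,t) = e^{-2t}w(s,t)$.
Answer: $u(s, t) = -2 e^{-2 t} \sin(s) \sin(2 t) + e^{-2 t} \sin(2 s) \cos(4 t) + e^{-2 t} \sin(3 s) \cos(6 t)$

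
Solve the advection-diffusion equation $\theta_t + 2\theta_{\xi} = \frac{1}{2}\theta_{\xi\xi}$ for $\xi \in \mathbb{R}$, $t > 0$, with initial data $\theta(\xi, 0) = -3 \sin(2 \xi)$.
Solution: Moving frame: $\eta = \xi - 2t$, $\sigma = t$, $\theta = u(\eta,\sigma)$, so $\theta_t = u_{\sigma} - 2u_{\eta}$ and $\theta_{\xi\xi} = u_{\eta\eta}$.
Hence $\theta_t + 2\theta_{\xi} = u_{\sigma}$ and the PDE becomes the heat equation $u_{\sigma} = \frac{1}{2}u_{\eta\eta}$ on $\eta \in \mathbb{R}$.
Initial data: $u(\eta,0) = \theta(\eta,0) = -3 \sin(2 \eta)$. Each mode $\sin(n\eta)$ decays as $e^{-n^2\sigma/2}$ on $\mathbb{R}$, so $u(\eta,\sigma) = \sum c_n e^{-n^2\sigma/2} \sin(n\eta)$ with $c_2=-3$: $u(\eta,\sigma) = -3 e^{-2 \sigma} \sin(2 \eta)$.
Substituting back: $\theta(\xi,t) = u(\xi - 2t, t)$.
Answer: $\theta(\xi, t) = -3 e^{-2 t} \sin(2 \xi - 4 t)$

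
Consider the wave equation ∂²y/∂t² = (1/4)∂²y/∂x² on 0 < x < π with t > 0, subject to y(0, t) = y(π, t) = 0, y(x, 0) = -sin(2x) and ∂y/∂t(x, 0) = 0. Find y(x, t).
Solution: Using separation of variables y = X(x)T(t):
Eigenfunctions: sin(nx), n = 1, 2, 3, ...
General solution: y(x, t) = Σ [A_n cos(n t/2) + B_n sin(n t/2)] sin(nx)
From y(x,0) = -sin(2x): A_2=-1. From y_t(x,0) = 0: all B_n = 0.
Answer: y(x, t) = -sin(2x)cos(t)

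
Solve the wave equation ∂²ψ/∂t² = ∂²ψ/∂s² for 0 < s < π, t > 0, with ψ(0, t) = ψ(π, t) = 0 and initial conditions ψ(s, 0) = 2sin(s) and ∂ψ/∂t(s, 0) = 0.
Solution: Separating variables: ψ = Σ [A_n cos(ω_n t) + B_n sin(ω_n t)] sin(ns), ω_n = n. From ICs: A_1=2.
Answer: ψ(s, t) = 2sin(s)cos(t)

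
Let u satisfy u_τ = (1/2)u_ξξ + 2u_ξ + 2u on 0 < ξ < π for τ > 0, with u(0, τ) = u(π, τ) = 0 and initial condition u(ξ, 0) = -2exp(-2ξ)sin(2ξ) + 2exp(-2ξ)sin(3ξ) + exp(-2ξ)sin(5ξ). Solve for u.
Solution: Substitute u = exp(-2ξ)w, i.e. w = exp(2ξ)u.
By the product rule, u_ξ = exp(-2ξ)(w_ξ - 2w), u_ξξ = exp(-2ξ)(w_ξξ - 4w_ξ + 4w), u_τ = exp(-2ξ)w_τ.
Substituting into the PDE and dividing by exp(-2ξ): w_τ = (1/2)(w_ξξ - 4w_ξ + 4w) + 2(w_ξ - 2w) + 2w.
The lower-order terms cancel, leaving the standard heat equation w_τ = (1/2)w_ξξ.
Initial data for w: w(ξ,0) = exp(2ξ)u(ξ,0) = -2sin(2ξ) + 2sin(3ξ) + sin(5ξ). The boundary conditions carry over: w(0,τ) = w(π,τ) = 0.
Solve for w:
  Using separation of variables w = X(ξ)T(τ):
  Eigenfunctions: sin(nξ), n = 1, 2, 3, ...
  General solution: w(ξ, τ) = Σ c_n sin(nξ) exp(-n² τ/2)
  Matching w(ξ,0) = -2sin(2ξ) + 2sin(3ξ) + sin(5ξ) term by term: c_2=-2, c_3=2, c_5=1.
Hence w(ξ,τ) = -2exp(-2τ)sin(2ξ) + 2exp(-9τ/2)sin(3ξ) + exp(-25τ/2)sin(5ξ).
Transform back: u(ξ,τ) = exp(-2ξ)w(ξ,τ).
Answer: u(ξ, τ) = -2exp(-2ξ)exp(-2τ)sin(2ξ) + 2exp(-2ξ)exp(-9τ/2)sin(3ξ) + exp(-2ξ)exp(-25τ/2)sin(5ξ)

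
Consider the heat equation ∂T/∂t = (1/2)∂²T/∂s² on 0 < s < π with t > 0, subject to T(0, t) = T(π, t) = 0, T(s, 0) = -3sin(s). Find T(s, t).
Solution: Using separation of variables T = X(s)G(t):
Eigenfunctions: sin(ns), n = 1, 2, 3, ...
General solution: T(s, t) = Σ c_n sin(ns) exp(-n² t/2)
Matching T(s,0) = -3sin(s) term by term: c_1=-3.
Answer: T(s, t) = -3exp(-t/2)sin(s)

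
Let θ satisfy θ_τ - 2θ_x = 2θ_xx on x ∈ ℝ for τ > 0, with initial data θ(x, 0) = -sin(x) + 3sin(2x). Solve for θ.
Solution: Moving frame: η = x + 2τ, σ = τ, θ = u(η,σ), so θ_τ = u_σ + 2u_η and θ_xx = u_ηη.
Hence θ_τ - 2θ_x = u_σ and the PDE becomes the heat equation u_σ = 2u_ηη on η ∈ ℝ.
Initial data: u(η,0) = θ(η,0) = -sin(η) + 3sin(2η). Each mode sin(nη) decays as exp(-2n²σ) on ℝ, so u(η,σ) = Σ c_n exp(-2n²σ) sin(nη) with c_1=-1, c_2=3: u(η,σ) = -exp(-2σ)sin(η) + 3exp(-8σ)sin(2η).
Substituting back: θ(x,τ) = u(x + 2τ, τ).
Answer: θ(x, τ) = -exp(-2τ)sin(x + 2τ) + 3exp(-8τ)sin(2x + 4τ)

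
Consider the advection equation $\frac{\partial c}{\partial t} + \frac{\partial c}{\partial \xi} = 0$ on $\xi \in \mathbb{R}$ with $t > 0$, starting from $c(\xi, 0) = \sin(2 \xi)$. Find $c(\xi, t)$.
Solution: By characteristics ($d\xi/dt = 1$), $c(\xi,t) = f(\xi - t)$ with $f = c( \cdot , 0)$.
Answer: $c(\xi, t) = \sin(2 \xi - 2 t)$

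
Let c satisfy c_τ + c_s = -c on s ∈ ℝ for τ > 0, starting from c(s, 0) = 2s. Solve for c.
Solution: Substitute c = exp(-τ)u.
Then c_τ = exp(-τ)(u_τ - u), c_s = exp(-τ)u_s; substituting and dividing by exp(-τ), the lower-order terms cancel: u_τ + u_s = 0 (standard advection equation).
Data for u: u(s,0) = c(s,0) = 2s.
By characteristics (ds/dτ = 1), u(s,τ) = f(s - τ) with f = u(·, 0).
So u(s,τ) = 2s - 2τ, and c(s,τ) = exp(-τ)u(s,τ).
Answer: c(s, τ) = 2sexp(-τ) - 2τexp(-τ)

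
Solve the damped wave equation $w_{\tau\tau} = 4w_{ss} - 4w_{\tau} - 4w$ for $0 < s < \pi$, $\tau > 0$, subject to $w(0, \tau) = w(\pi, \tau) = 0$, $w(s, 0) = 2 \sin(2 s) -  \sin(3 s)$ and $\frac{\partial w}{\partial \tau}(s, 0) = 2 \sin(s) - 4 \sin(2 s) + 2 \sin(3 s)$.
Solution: Substitute $w = e^{-2\tau}u$, i.e. $u = e^{2\tau}w$.
By the product rule, $w_{\tau} = e^{-2\tau}(u_{\tau} - 2u)$, $w_{\tau\tau} = e^{-2\tau}(u_{\tau\tau} - 4u_{\tau} + 4u)$, $w_{ss} = e^{-2\tau}u_{ss}$.
Substituting into the PDE and dividing by $e^{-2\tau}$: $u_{\tau\tau} - 4u_{\tau} + 4u = 4u_{ss} - 4(u_{\tau} - 2u) - 4u$.
The lower-order terms cancel, leaving the standard wave equation $u_{\tau\tau} = 4u_{ss}$.
Initial data for $u$: $u(s,0) = w(s,0) = 2 \sin(2 s) - \sin(3 s)$; $u_{\tau}(s,0) = w_{\tau}(s,0) + 2w(s,0) = 2 \sin(s)$. The boundary conditions carry over: $u(0,\tau) = u(\pi,\tau) = 0$.
Solve for $u$:
  Using separation of variables $u = X(s)T(\tau)$:
  Eigenfunctions: $\sin(ns)$, $n = 1, 2, 3, \ldots$
  General solution: $u(s, \tau) = \sum [A_n \cos(2n \tau) + B_n \sin(2n \tau)] \sin(ns)$
  From $u(s,0) = 2 \sin(2 s) - \sin(3 s)$: $A_2=2, A_3=-1$. From $u_{\tau}(s,0) = 2 \sin(s)$, using $u_{\tau}(s,0) = \sum \omega_n B_n \sin(ns)$ with $\omega_n = 2n$: $B_1 = 2/2 = 1$.
Hence $u(s,\tau) = \sin(s) \sin(2 \tau) + 2 \sin(2 s) \cos(4 \tau) - \sin(3 s) \cos(6 \tau)$.
Transform back: $w(s,\tau) = e^{-2\tau}u(s,\tau)$.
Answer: $w(s, \tau) = e^{-2 \tau} \sin(2 \tau) \sin(s) + 2 e^{-2 \tau} \sin(2 s) \cos(4 \tau) -  e^{-2 \tau} \sin(3 s) \cos(6 \tau)$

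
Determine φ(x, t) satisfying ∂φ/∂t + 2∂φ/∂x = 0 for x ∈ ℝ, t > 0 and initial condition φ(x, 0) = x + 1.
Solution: By method of characteristics (waves move right with speed 2):
Along characteristics x - 2t = const, φ is constant, so φ(x,t) = f(x - 2t) with f = φ(·, 0).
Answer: φ(x, t) = -2t + x + 1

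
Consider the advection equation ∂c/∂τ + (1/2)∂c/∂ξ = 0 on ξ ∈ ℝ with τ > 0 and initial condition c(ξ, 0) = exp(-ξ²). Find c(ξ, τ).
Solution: By characteristics (dξ/dτ = 1/2), c(ξ,τ) = f(ξ - (1/2)τ) with f = c(·, 0).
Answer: c(ξ, τ) = exp(-(ξ - τ/2)²)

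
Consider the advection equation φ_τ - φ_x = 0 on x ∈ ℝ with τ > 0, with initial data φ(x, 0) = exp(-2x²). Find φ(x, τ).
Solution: By method of characteristics (waves move left with speed 1):
Along characteristics x + τ = const, φ is constant, so φ(x,τ) = f(x + τ) with f = φ(·, 0).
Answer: φ(x, τ) = exp(-2(x + τ)²)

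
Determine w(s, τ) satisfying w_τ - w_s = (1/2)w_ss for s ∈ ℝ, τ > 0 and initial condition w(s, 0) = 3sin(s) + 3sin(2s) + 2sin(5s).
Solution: Change to a moving frame: let η = s + τ, σ = τ and write w(s,τ) = u(η,σ).
By the chain rule w_τ = u_σ + u_η, w_s = u_η, w_ss = u_ηη.
Then w_τ - w_s = u_σ: the advection term cancels and the PDE becomes the heat equation u_σ = (1/2)u_ηη on η ∈ ℝ.
Initial data: u(η,0) = w(η,0) = 3sin(η) + 3sin(2η) + 2sin(5η).
On η ∈ ℝ each mode satisfies (sin(nη))″ = -n² sin(nη), so exp(-n²σ/2) sin(nη) solves the heat equation; by superposition u(η,σ) = Σ c_n exp(-n²σ/2) sin(nη).
Reading off the coefficients: c_1=3, c_2=3, c_5=2, so u(η,σ) = 3exp(-2σ)sin(2η) + 3exp(-σ/2)sin(η) + 2exp(-25σ/2)sin(5η).
Substituting back η = s + τ, σ = τ: w(s,τ) = u(s + τ, τ).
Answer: w(s, τ) = 3exp(-2τ)sin(2s + 2τ) + 3exp(-τ/2)sin(s + τ) + 2exp(-25τ/2)sin(5s + 5τ)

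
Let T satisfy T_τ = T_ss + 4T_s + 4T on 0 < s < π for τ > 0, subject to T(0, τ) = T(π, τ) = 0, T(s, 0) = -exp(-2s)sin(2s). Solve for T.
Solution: Substitute T = exp(-2s)u, i.e. u = exp(2s)T.
By the product rule, T_s = exp(-2s)(u_s - 2u), T_ss = exp(-2s)(u_ss - 4u_s + 4u), T_τ = exp(-2s)u_τ.
Substituting into the PDE and dividing by exp(-2s): u_τ = (u_ss - 4u_s + 4u) + 4(u_s - 2u) + 4u.
The lower-order terms cancel, leaving the standard heat equation u_τ = u_ss.
Initial data for u: u(s,0) = exp(2s)T(s,0) = -sin(2s). The boundary conditions carry over: u(0,τ) = u(π,τ) = 0.
Solve for u:
  Using separation of variables u = X(s)G(τ):
  Eigenfunctions: sin(ns), n = 1, 2, 3, ...
  General solution: u(s, τ) = Σ c_n sin(ns) exp(-n² τ)
  Matching u(s,0) = -sin(2s) term by term: c_2=-1.
Hence u(s,τ) = -exp(-4τ)sin(2s).
Transform back: T(s,τ) = exp(-2s)u(s,τ).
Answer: T(s, τ) = -exp(-2s)exp(-4τ)sin(2s)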